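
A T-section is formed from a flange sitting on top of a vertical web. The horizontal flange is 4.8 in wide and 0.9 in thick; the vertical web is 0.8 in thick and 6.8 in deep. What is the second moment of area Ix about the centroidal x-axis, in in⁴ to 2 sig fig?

Ix ≈ 57 in⁴

Break the section into simple shapes (no overlaps), measuring from the bottom-left corner of the bounding box.
Flange: 4.8 × 0.9, A = 4.32 in², y = 7.25 in, Ī = 0.2916 in⁴.
Web: 0.8 × 6.8, A = 5.44 in², y = 3.4 in, Ī = 20.96 in⁴.
Centroid: ȳ = ΣA·y / ΣA = 5.104 in.
Transfer each piece to the centroidal x-axis using Ī + A·d² with d = y − 5.104:
  flange: d = 2.146 in → contributes +20.18 in⁴
  web: d = -1.704 in → contributes +36.76 in⁴
Total I = 56.94 in⁴.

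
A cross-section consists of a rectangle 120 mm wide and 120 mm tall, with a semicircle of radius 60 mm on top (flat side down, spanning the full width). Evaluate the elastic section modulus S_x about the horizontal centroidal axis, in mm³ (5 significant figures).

S_x ≈ 5.0427 × 10⁵ mm³

Break the section into simple shapes (no overlaps), measuring from the bottom-left corner of the bounding box.
Rectangular body: 120 × 120, A = 14 400 mm², y = 60 mm, Ī = 17 280 000 mm⁴.
Semicircular cap: semicircle r = 60, A = 5654.867 mm², y = 145.4648 mm, Ī = 1 422 450 mm⁴.
Centroid: ȳ = ΣA·y / ΣA = 84.09849 mm.
Transfer each piece to the horizontal centroidal axis using Ī + A·d² with d = y − 84.09849:
  rectangular body: d = -24.09849 mm → contributes +25 642 616 mm⁴
  semicircular cap: d = 61.3663 mm → contributes +22 717 677 mm⁴
Total I = 48 360 293 mm⁴.
Extreme fibre distance c = 95.90151 mm; S = I/c = 504270.4 mm³.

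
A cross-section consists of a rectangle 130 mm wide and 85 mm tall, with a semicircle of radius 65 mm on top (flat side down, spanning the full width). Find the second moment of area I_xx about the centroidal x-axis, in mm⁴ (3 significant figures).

I_xx ≈ 2.90 × 10⁷ mm⁴

Treat the section as a set of non-overlapping primitives; coordinates are from the bounding-box lower-left.
Rectangular body: 130 × 85, A = 11 050 mm², y = 42.5 mm, Ī = 6 653 021 mm⁴.
Semicircular cap: semicircle r = 65, A = 6636.6 mm², y = 112.59 mm, Ī = 1 959 230 mm⁴.
Centroid: ȳ = ΣA·y / ΣA = 68.799 mm.
Transfer each piece to the centroidal x-axis using Ī + A·d² with d = y − 68.799:
  rectangular body: d = -26.299 mm → contributes +14 295 587 mm⁴
  semicircular cap: d = 43.788 mm → contributes +14 684 145 mm⁴
Total I = 28 979 732 mm⁴.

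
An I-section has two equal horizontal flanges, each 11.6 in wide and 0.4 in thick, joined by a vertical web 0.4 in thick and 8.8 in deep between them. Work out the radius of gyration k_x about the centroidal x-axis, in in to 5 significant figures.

Break the section into simple shapes (no overlaps), measuring from the bottom-left corner of the bounding box.
Bottom flange: 11.6 × 0.4, A = 4.64 in², y = 0.2 in, Ī = 0.06186667 in⁴.
Web: 0.4 × 8.8, A = 3.52 in², y = 4.8 in, Ī = 22.71573 in⁴.
Top flange: 11.6 × 0.4, A = 4.64 in², y = 9.4 in, Ī = 0.06186667 in⁴.
By symmetry the centroid is at mid-height, ȳ = 4.8 in.
Transfer each piece to the centroidal x-axis using Ī + A·d² with d = y − 4.8:
  bottom flange: d = -4.6 in → contributes +98.24427 in⁴
  web: d = 0 in → contributes +22.71573 in⁴
  top flange: d = 4.6 in → contributes +98.24427 in⁴
Total I = 219.2043 in⁴.
Radius of gyration: k = √(I/A) = √(219.2043 / 12.8) = 4.138277 in.

k_x ≈ 4.1383 in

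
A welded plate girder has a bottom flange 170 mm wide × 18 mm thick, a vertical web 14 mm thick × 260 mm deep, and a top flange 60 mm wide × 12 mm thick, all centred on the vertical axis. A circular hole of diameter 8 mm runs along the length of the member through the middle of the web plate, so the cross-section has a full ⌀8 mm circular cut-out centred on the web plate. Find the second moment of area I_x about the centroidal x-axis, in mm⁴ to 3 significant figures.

I_x ≈ 7.85 × 10⁷ mm⁴

Split into non-overlapping primitives; take the origin at the lower-left of the bounding box.
Bottom plate: 170 × 18, A = 3 060 mm², y = 9 mm, Ī = 82 620 mm⁴.
Web plate: 14 × 260, A = 3 640 mm², y = 148 mm, Ī = 20 505 333 mm⁴.
Top plate: 60 × 12, A = 720 mm², y = 284 mm, Ī = 8 640 mm⁴.
Hole (subtracted): ⌀8, A = 50.265 mm², y = 148 mm, Ī = 201.06 mm⁴.
Centroid: ȳ = ΣA·y / ΣA = 103.57 mm.
Transfer each piece to the centroidal x-axis using Ī + A·d² with d = y − 103.57:
  bottom plate: d = -94.572 mm → contributes +27 451 043 mm⁴
  web plate: d = 44.428 mm → contributes +27 690 025 mm⁴
  top plate: d = 180.43 mm → contributes +23 447 619 mm⁴
  hole: d = 44.428 mm → contributes −99 416 mm⁴
Total I = 78 489 270 mm⁴.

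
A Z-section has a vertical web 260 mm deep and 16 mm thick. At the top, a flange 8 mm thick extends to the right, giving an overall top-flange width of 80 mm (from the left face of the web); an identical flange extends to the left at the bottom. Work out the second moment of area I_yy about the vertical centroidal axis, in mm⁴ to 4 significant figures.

I_yy ≈ 2.077 × 10⁶ mm⁴

Split into non-overlapping primitives; take the origin at the lower-left of the bounding box.
Web: 16 × 260, A = 4 160 mm², x = 72 mm, Ī = 88746.7 mm⁴.
Top flange (beyond web): 64 × 8, A = 512 mm², x = 112 mm, Ī = 174 763 mm⁴.
Bottom flange (beyond web): 64 × 8, A = 512 mm², x = 32 mm, Ī = 174 763 mm⁴.
Centroid: x̄ = ΣA·x / ΣA = 72 mm.
Transfer each piece to the vertical centroidal axis using Ī + A·d² with d = x − 72:
  web: d = 0 mm → contributes +88746.7 mm⁴
  top flange (beyond web): d = 40 mm → contributes +993 963 mm⁴
  bottom flange (beyond web): d = -40 mm → contributes +993 963 mm⁴
Total I = 2 076 672 mm⁴.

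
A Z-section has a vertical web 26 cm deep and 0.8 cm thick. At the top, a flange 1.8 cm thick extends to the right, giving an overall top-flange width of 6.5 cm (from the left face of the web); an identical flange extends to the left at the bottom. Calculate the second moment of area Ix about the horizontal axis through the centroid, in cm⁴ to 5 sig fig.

Break the section into simple shapes (no overlaps), measuring from the bottom-left corner of the bounding box.
Web: 0.8 × 26, A = 20.8 cm², y = 13 cm, Ī = 1171.733 cm⁴.
Top flange (beyond web): 5.7 × 1.8, A = 10.26 cm², y = 25.1 cm, Ī = 2.7702 cm⁴.
Bottom flange (beyond web): 5.7 × 1.8, A = 10.26 cm², y = 0.9 cm, Ī = 2.7702 cm⁴.
Centroid: ȳ = ΣA·y / ΣA = 13 cm.
Transfer each piece to the horizontal axis through the centroid using Ī + A·d² with d = y − 13:
  web: d = 0 cm → contributes +1171.733 cm⁴
  top flange (beyond web): d = 12.1 cm → contributes +1504.937 cm⁴
  bottom flange (beyond web): d = -12.1 cm → contributes +1504.937 cm⁴
Total I = 4181.607 cm⁴.

Ix ≈ 4181.6 cm⁴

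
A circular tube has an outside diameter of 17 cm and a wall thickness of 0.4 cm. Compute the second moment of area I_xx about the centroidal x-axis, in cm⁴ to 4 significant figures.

Decompose the section into non-overlapping parts with the origin at the bottom-left of its bounding rectangle.
Outer circle: ⌀17, A = 226.98 cm², y = 8.5 cm, Ī = 4099.83 cm⁴.
Bore (subtracted): ⌀16.2, A = 206.12 cm², y = 8.5 cm, Ī = 3380.88 cm⁴.
By symmetry the centroid is at mid-height, ȳ = 8.5 cm.
All pieces are centred on the centroidal x-axis, so I = ΣĪ (holes subtracted) = 718.946 cm⁴.

I_xx ≈ 718.9 cm⁴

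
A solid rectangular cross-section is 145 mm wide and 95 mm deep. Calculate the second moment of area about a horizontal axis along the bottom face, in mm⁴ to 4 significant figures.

I_base ≈ 4.144 × 10⁷ mm⁴

The section: 145 × 95, A = 13 775 mm², y = 47.5 mm, Ī = 10 359 948 mm⁴.
Transfer it to a horizontal axis along the bottom face using Ī + A·d² with d = y − 0:
  the section: d = 47.5 mm → contributes +41 439 792 mm⁴
Total I = 41 439 792 mm⁴.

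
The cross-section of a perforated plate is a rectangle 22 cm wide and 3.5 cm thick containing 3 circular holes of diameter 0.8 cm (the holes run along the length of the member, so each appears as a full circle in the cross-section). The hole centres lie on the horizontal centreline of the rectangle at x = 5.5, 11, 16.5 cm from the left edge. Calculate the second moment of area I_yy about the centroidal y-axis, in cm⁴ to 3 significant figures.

I_yy ≈ 3080 cm⁴

Split into non-overlapping primitives; take the origin at the lower-left of the bounding box.
Plate: 22 × 3.5, A = 77 cm², x = 11 cm, Ī = 3105.7 cm⁴.
Hole 1 (subtracted): ⌀0.8, A = 0.50265 cm², x = 5.5 cm, Ī = 0.020106 cm⁴.
Hole 2 (subtracted): ⌀0.8, A = 0.50265 cm², x = 11 cm, Ī = 0.020106 cm⁴.
Hole 3 (subtracted): ⌀0.8, A = 0.50265 cm², x = 16.5 cm, Ī = 0.020106 cm⁴.
By symmetry the centroid is at mid-width, x̄ = 11 cm.
Transfer each piece to the centroidal y-axis using Ī + A·d² with d = x − 11:
  plate: d = 0 cm → contributes +3105.7 cm⁴
  hole 1: d = -5.5 cm → contributes −15.225 cm⁴
  hole 2: d = 0 cm → contributes −0.020106 cm⁴
  hole 3: d = 5.5 cm → contributes −15.225 cm⁴
Total I = 3075.2 cm⁴.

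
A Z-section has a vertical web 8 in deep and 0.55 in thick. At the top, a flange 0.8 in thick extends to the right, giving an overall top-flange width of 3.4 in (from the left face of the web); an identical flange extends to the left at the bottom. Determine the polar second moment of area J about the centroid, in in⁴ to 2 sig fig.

J ≈ 99 in⁴

Treat the section as a set of non-overlapping primitives; coordinates are from the bounding-box lower-left.
Web: 0.55 × 8, A = 4.4 in², y = 4 in, Ī = 23.47 in⁴.
Top flange (beyond web): 2.85 × 0.8, A = 2.28 in², y = 7.6 in, Ī = 0.1216 in⁴.
Bottom flange (beyond web): 2.85 × 0.8, A = 2.28 in², y = 0.4 in, Ī = 0.1216 in⁴.
Centroid: ȳ = ΣA·y / ΣA = 4 in.
Transfer each piece to the centroidal x-axis using Ī + A·d² with d = y − 4:
  web: d = 0 in → contributes +23.47 in⁴
  top flange (beyond web): d = 3.6 in → contributes +29.67 in⁴
  bottom flange (beyond web): d = -3.6 in → contributes +29.67 in⁴
Total I = 82.81 in⁴.
For the y-axis: x̄ = 3.125 in.
Repeating about the centroidal y-axis gives I_y = 16.38 in⁴.
Polar second moment: J = I_x + I_y = 99.18 in⁴.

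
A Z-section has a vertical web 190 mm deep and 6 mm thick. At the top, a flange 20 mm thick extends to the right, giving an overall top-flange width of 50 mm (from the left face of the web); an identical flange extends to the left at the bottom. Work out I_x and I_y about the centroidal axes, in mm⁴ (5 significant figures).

I_x ≈ 1.6204 × 10⁷ mm⁴, I_y ≈ 1.3874 × 10⁶ mm⁴

Break the section into simple shapes (no overlaps), measuring from the bottom-left corner of the bounding box.
Web: 6 × 190, A = 1 140 mm², y = 95 mm, Ī = 3 429 500 mm⁴.
Top flange (beyond web): 44 × 20, A = 880 mm², y = 180 mm, Ī = 29333.33 mm⁴.
Bottom flange (beyond web): 44 × 20, A = 880 mm², y = 10 mm, Ī = 29333.33 mm⁴.
Centroid: ȳ = ΣA·y / ΣA = 95 mm.
Transfer each piece to the centroidal x-axis using Ī + A·d² with d = y − 95:
  web: d = 0 mm → contributes +3 429 500 mm⁴
  top flange (beyond web): d = 85 mm → contributes +6 387 333 mm⁴
  bottom flange (beyond web): d = -85 mm → contributes +6 387 333 mm⁴
Total I = 16 204 167 mm⁴.
For the y-axis: x̄ = 47 mm.
Repeating about the centroidal y-axis gives I_y = 1 387 367 mm⁴.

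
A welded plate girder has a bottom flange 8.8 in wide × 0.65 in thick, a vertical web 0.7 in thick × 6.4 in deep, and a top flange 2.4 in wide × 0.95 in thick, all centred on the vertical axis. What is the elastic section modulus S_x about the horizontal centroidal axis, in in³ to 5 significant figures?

S_x ≈ 20.887 in³

Split into non-overlapping primitives; take the origin at the lower-left of the bounding box.
Bottom plate: 8.8 × 0.65, A = 5.72 in², y = 0.325 in, Ī = 0.2013917 in⁴.
Web plate: 0.7 × 6.4, A = 4.48 in², y = 3.85 in, Ī = 15.29173 in⁴.
Top plate: 2.4 × 0.95, A = 2.28 in², y = 7.525 in, Ī = 0.171475 in⁴.
Centroid: ȳ = ΣA·y / ΣA = 2.905769 in.
Transfer each piece to the horizontal centroidal axis using Ī + A·d² with d = y − 2.905769:
  bottom plate: d = -2.580769 in → contributes +38.29871 in⁴
  web plate: d = 0.9442308 in → contributes +19.28597 in⁴
  top plate: d = 4.619231 in → contributes +48.8205 in⁴
Total I = 106.4052 in⁴.
Extreme fibre distance c = 5.094231 in; S = I/c = 20.88739 in³.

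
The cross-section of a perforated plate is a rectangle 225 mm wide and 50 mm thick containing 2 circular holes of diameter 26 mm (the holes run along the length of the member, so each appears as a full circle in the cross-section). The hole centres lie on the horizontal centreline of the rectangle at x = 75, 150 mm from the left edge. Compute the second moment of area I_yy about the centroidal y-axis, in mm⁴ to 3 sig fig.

Decompose the section into non-overlapping parts with the origin at the bottom-left of its bounding rectangle.
Plate: 225 × 50, A = 11 250 mm², x = 112.5 mm, Ī = 47 460 938 mm⁴.
Hole 1 (subtracted): ⌀26, A = 530.93 mm², x = 75 mm, Ī = 22 432 mm⁴.
Hole 2 (subtracted): ⌀26, A = 530.93 mm², x = 150 mm, Ī = 22 432 mm⁴.
By symmetry the centroid is at mid-width, x̄ = 112.5 mm.
Transfer each piece to the centroidal y-axis using Ī + A·d² with d = x − 112.5:
  plate: d = 0 mm → contributes +47 460 938 mm⁴
  hole 1: d = -37.5 mm → contributes −769 051 mm⁴
  hole 2: d = 37.5 mm → contributes −769 051 mm⁴
Total I = 45 922 836 mm⁴.

I_yy ≈ 4.59 × 10⁷ mm⁴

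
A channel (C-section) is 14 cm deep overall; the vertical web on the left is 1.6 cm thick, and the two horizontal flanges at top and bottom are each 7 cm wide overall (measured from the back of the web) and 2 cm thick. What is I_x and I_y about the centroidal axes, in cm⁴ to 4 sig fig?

I_x ≈ 1151 cm⁴, I_y ≈ 192.0 cm⁴

Split into non-overlapping primitives; take the origin at the lower-left of the bounding box.
Web: 1.6 × 14, A = 22.4 cm², y = 7 cm, Ī = 365.867 cm⁴.
Top flange (beyond web): 5.4 × 2, A = 10.8 cm², y = 13 cm, Ī = 3.6 cm⁴.
Bottom flange (beyond web): 5.4 × 2, A = 10.8 cm², y = 1 cm, Ī = 3.6 cm⁴.
By symmetry the centroid is at mid-height, ȳ = 7 cm.
Transfer each piece to the centroidal x-axis using Ī + A·d² with d = y − 7:
  web: d = 0 cm → contributes +365.867 cm⁴
  top flange (beyond web): d = 6 cm → contributes +392.4 cm⁴
  bottom flange (beyond web): d = -6 cm → contributes +392.4 cm⁴
Total I = 1150.67 cm⁴.
For the y-axis: x̄ = 2.51818 cm.
Repeating about the centroidal y-axis gives I_y = 191.972 cm⁴.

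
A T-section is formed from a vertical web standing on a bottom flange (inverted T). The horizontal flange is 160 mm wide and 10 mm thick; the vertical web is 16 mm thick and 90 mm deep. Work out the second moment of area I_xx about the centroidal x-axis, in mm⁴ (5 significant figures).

I_xx ≈ 2.8801 × 10⁶ mm⁴

Decompose the section into non-overlapping parts with the origin at the bottom-left of its bounding rectangle.
Flange: 160 × 10, A = 1 600 mm², y = 5 mm, Ī = 13333.33 mm⁴.
Web: 16 × 90, A = 1 440 mm², y = 55 mm, Ī = 972 000 mm⁴.
Centroid: ȳ = ΣA·y / ΣA = 28.68421 mm.
Transfer each piece to the centroidal x-axis using Ī + A·d² with d = y − 28.68421:
  flange: d = -23.68421 mm → contributes +910840.3 mm⁴
  web: d = 26.31579 mm → contributes +1 969 230 mm⁴
Total I = 2 880 070 mm⁴.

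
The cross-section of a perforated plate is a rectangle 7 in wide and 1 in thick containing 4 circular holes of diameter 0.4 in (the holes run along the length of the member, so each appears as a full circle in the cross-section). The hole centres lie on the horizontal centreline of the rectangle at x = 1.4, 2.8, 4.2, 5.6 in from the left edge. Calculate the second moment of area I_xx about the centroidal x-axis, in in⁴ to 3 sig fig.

Break the section into simple shapes (no overlaps), measuring from the bottom-left corner of the bounding box.
Plate: 7 × 1, A = 7 in², y = 0.5 in, Ī = 0.58333 in⁴.
Hole 1 (subtracted): ⌀0.4, A = 0.12566 in², y = 0.5 in, Ī = 0.0012566 in⁴.
Hole 2 (subtracted): ⌀0.4, A = 0.12566 in², y = 0.5 in, Ī = 0.0012566 in⁴.
Hole 3 (subtracted): ⌀0.4, A = 0.12566 in², y = 0.5 in, Ī = 0.0012566 in⁴.
Hole 4 (subtracted): ⌀0.4, A = 0.12566 in², y = 0.5 in, Ī = 0.0012566 in⁴.
By symmetry the centroid is at mid-height, ȳ = 0.5 in.
All pieces are centred on the centroidal x-axis, so I = ΣĪ (holes subtracted) = 0.57831 in⁴.

I_xx ≈ 0.578 in⁴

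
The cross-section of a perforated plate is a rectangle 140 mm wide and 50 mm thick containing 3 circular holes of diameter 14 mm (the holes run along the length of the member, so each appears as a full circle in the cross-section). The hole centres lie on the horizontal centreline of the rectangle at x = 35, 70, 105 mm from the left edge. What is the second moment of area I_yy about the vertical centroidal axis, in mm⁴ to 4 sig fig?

Break the section into simple shapes (no overlaps), measuring from the bottom-left corner of the bounding box.
Plate: 140 × 50, A = 7 000 mm², x = 70 mm, Ī = 11 433 333 mm⁴.
Hole 1 (subtracted): ⌀14, A = 153.938 mm², x = 35 mm, Ī = 1885.74 mm⁴.
Hole 2 (subtracted): ⌀14, A = 153.938 mm², x = 70 mm, Ī = 1885.74 mm⁴.
Hole 3 (subtracted): ⌀14, A = 153.938 mm², x = 105 mm, Ī = 1885.74 mm⁴.
By symmetry the centroid is at mid-width, x̄ = 70 mm.
Transfer each piece to the vertical centroidal axis using Ī + A·d² with d = x − 70:
  plate: d = 0 mm → contributes +11 433 333 mm⁴
  hole 1: d = -35 mm → contributes −190 460 mm⁴
  hole 2: d = 0 mm → contributes −1885.74 mm⁴
  hole 3: d = 35 mm → contributes −190 460 mm⁴
Total I = 11 050 528 mm⁴.

I_yy ≈ 1.105 × 10⁷ mm⁴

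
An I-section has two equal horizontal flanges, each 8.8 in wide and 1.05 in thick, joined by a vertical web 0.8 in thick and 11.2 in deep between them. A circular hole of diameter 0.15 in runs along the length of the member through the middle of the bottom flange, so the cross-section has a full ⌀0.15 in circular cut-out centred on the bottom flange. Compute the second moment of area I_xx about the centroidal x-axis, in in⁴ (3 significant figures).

Treat the section as a set of non-overlapping primitives; coordinates are from the bounding-box lower-left.
Bottom flange: 8.8 × 1.05, A = 9.24 in², y = 0.525 in, Ī = 0.84893 in⁴.
Web: 0.8 × 11.2, A = 8.96 in², y = 6.65 in, Ī = 93.662 in⁴.
Top flange: 8.8 × 1.05, A = 9.24 in², y = 12.775 in, Ī = 0.84893 in⁴.
Hole (subtracted): ⌀0.15, A = 0.017671 in², y = 0.525 in, Ī = 0.00002485 in⁴.
Centroid: ȳ = ΣA·y / ΣA = 6.6539 in.
Transfer each piece to the centroidal x-axis using Ī + A·d² with d = y − 6.6539:
  bottom flange: d = -6.1289 in → contributes +347.94 in⁴
  web: d = -0.0039471 in → contributes +93.662 in⁴
  top flange: d = 6.1211 in → contributes +347.05 in⁴
  hole: d = -6.1289 in → contributes −0.66384 in⁴
Total I = 787.99 in⁴.

I_xx ≈ 788 in⁴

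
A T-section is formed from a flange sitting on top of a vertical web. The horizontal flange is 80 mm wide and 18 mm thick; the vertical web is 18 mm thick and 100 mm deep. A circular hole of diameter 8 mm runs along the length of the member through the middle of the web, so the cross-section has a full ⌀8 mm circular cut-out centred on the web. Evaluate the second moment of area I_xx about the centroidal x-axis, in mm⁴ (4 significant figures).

Decompose the section into non-overlapping parts with the origin at the bottom-left of its bounding rectangle.
Flange: 80 × 18, A = 1 440 mm², y = 109 mm, Ī = 38 880 mm⁴.
Web: 18 × 100, A = 1 800 mm², y = 50 mm, Ī = 1 500 000 mm⁴.
Hole (subtracted): ⌀8, A = 50.2655 mm², y = 50 mm, Ī = 201.062 mm⁴.
Centroid: ȳ = ΣA·y / ΣA = 76.6354 mm.
Transfer each piece to the centroidal x-axis using Ī + A·d² with d = y − 76.6354:
  flange: d = 32.3646 mm → contributes +1 547 229 mm⁴
  web: d = -26.6354 mm → contributes +2 777 005 mm⁴
  hole: d = -26.6354 mm → contributes −35861.8 mm⁴
Total I = 4 288 371 mm⁴.

I_xx ≈ 4.288 × 10⁶ mm⁴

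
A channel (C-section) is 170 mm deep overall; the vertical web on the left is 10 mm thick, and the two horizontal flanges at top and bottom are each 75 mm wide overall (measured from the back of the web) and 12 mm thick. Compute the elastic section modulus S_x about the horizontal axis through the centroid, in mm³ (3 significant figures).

S_x ≈ 1.63 × 10⁵ mm³

Treat the section as a set of non-overlapping primitives; coordinates are from the bounding-box lower-left.
Web: 10 × 170, A = 1 700 mm², y = 85 mm, Ī = 4 094 167 mm⁴.
Top flange (beyond web): 65 × 12, A = 780 mm², y = 164 mm, Ī = 9 360 mm⁴.
Bottom flange (beyond web): 65 × 12, A = 780 mm², y = 6 mm, Ī = 9 360 mm⁴.
By symmetry the centroid is at mid-height, ȳ = 85 mm.
Transfer each piece to the horizontal axis through the centroid using Ī + A·d² with d = y − 85:
  web: d = 0 mm → contributes +4 094 167 mm⁴
  top flange (beyond web): d = 79 mm → contributes +4 877 340 mm⁴
  bottom flange (beyond web): d = -79 mm → contributes +4 877 340 mm⁴
Total I = 13 848 847 mm⁴.
Extreme fibre distance c = 85 mm; S = I/c = 162 928 mm³.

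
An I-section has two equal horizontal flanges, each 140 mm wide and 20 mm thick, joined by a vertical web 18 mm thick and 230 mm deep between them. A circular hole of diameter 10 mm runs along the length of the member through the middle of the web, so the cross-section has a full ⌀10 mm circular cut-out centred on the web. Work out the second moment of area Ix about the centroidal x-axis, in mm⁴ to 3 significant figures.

Ix ≈ 1.06 × 10⁸ mm⁴

Decompose the section into non-overlapping parts with the origin at the bottom-left of its bounding rectangle.
Bottom flange: 140 × 20, A = 2 800 mm², y = 10 mm, Ī = 93 333 mm⁴.
Web: 18 × 230, A = 4 140 mm², y = 135 mm, Ī = 18 250 500 mm⁴.
Top flange: 140 × 20, A = 2 800 mm², y = 260 mm, Ī = 93 333 mm⁴.
Hole (subtracted): ⌀10, A = 78.54 mm², y = 135 mm, Ī = 490.87 mm⁴.
By symmetry the centroid is at mid-height, ȳ = 135 mm.
Transfer each piece to the centroidal x-axis using Ī + A·d² with d = y − 135:
  bottom flange: d = -125 mm → contributes +43 843 333 mm⁴
  web: d = 0 mm → contributes +18 250 500 mm⁴
  top flange: d = 125 mm → contributes +43 843 333 mm⁴
  hole: d = 0 mm → contributes −490.87 mm⁴
Total I = 105 936 676 mm⁴.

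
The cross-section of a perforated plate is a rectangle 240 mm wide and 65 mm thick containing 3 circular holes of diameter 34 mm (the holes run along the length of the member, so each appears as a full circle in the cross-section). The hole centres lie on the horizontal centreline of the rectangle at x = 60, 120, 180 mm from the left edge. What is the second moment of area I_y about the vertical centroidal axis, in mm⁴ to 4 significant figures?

I_y ≈ 6.815 × 10⁷ mm⁴

Treat the section as a set of non-overlapping primitives; coordinates are from the bounding-box lower-left.
Plate: 240 × 65, A = 15 600 mm², x = 120 mm, Ī = 74 880 000 mm⁴.
Hole 1 (subtracted): ⌀34, A = 907.92 mm², x = 60 mm, Ī = 65597.2 mm⁴.
Hole 2 (subtracted): ⌀34, A = 907.92 mm², x = 120 mm, Ī = 65597.2 mm⁴.
Hole 3 (subtracted): ⌀34, A = 907.92 mm², x = 180 mm, Ī = 65597.2 mm⁴.
By symmetry the centroid is at mid-width, x̄ = 120 mm.
Transfer each piece to the vertical centroidal axis using Ī + A·d² with d = x − 120:
  plate: d = 0 mm → contributes +74 880 000 mm⁴
  hole 1: d = -60 mm → contributes −3 334 110 mm⁴
  hole 2: d = 0 mm → contributes −65597.2 mm⁴
  hole 3: d = 60 mm → contributes −3 334 110 mm⁴
Total I = 68 146 182 mm⁴.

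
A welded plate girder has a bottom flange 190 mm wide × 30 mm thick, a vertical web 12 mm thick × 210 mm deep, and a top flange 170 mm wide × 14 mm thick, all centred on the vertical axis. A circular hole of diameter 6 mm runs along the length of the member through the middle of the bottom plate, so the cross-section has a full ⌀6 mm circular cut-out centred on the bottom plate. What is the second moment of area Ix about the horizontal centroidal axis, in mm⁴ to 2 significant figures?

Treat the section as a set of non-overlapping primitives; coordinates are from the bounding-box lower-left.
Bottom plate: 190 × 30, A = 5 700 mm², y = 15 mm, Ī = 427 500 mm⁴.
Web plate: 12 × 210, A = 2 520 mm², y = 135 mm, Ī = 9 261 000 mm⁴.
Top plate: 170 × 14, A = 2 380 mm², y = 247 mm, Ī = 38 873 mm⁴.
Hole (subtracted): ⌀6, A = 28.27 mm², y = 15 mm, Ī = 63.62 mm⁴.
Centroid: ȳ = ΣA·y / ΣA = 95.83 mm.
Transfer each piece to the horizontal centroidal axis using Ī + A·d² with d = y − 95.83:
  bottom plate: d = -80.83 mm → contributes +37 672 520 mm⁴
  web plate: d = 39.17 mm → contributes +13 126 523 mm⁴
  top plate: d = 151.2 mm → contributes +54 424 284 mm⁴
  hole: d = -80.83 mm → contributes −184 814 mm⁴
Total I = 105 038 512 mm⁴.

Ix ≈ 1.1 × 10⁸ mm⁴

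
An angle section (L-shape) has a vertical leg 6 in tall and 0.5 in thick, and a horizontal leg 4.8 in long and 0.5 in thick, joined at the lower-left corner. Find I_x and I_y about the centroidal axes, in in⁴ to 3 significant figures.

I_x ≈ 18.5 in⁴, I_y ≈ 10.6 in⁴

Split into non-overlapping primitives; take the origin at the lower-left of the bounding box.
Vertical leg: 0.5 × 6, A = 3 in², y = 3 in, Ī = 9 in⁴.
Horizontal leg (remainder): 4.3 × 0.5, A = 2.15 in², y = 0.25 in, Ī = 0.044792 in⁴.
Centroid: ȳ = ΣA·y / ΣA = 1.8519 in.
Transfer each piece to the centroidal x-axis using Ī + A·d² with d = y − 1.8519:
  vertical leg: d = 1.1481 in → contributes +12.954 in⁴
  horizontal leg (remainder): d = -1.6019 in → contributes +5.5622 in⁴
Total I = 18.516 in⁴.
For the y-axis: x̄ = 1.2519 in.
Repeating about the centroidal y-axis gives I_y = 10.589 in⁴.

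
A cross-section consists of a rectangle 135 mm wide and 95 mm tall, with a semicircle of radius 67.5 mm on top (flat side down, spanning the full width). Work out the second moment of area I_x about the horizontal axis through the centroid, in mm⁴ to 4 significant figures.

Decompose the section into non-overlapping parts with the origin at the bottom-left of its bounding rectangle.
Rectangular body: 135 × 95, A = 12 825 mm², y = 47.5 mm, Ī = 9 645 469 mm⁴.
Semicircular cap: semicircle r = 67.5, A = 7156.94 mm², y = 123.648 mm, Ī = 2 278 490 mm⁴.
Centroid: ȳ = ΣA·y / ΣA = 74.7739 mm.
Transfer each piece to the horizontal axis through the centroid using Ī + A·d² with d = y − 74.7739:
  rectangular body: d = -27.2739 mm → contributes +19 185 562 mm⁴
  semicircular cap: d = 48.874 mm → contributes +19 374 021 mm⁴
Total I = 38 559 583 mm⁴.

I_x ≈ 3.856 × 10⁷ mm⁴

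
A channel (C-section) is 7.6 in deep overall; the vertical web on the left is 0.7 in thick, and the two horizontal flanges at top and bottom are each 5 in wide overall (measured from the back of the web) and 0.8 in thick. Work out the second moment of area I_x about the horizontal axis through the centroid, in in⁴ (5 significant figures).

I_x ≈ 105.51 in⁴

Break the section into simple shapes (no overlaps), measuring from the bottom-left corner of the bounding box.
Web: 0.7 × 7.6, A = 5.32 in², y = 3.8 in, Ī = 25.60693 in⁴.
Top flange (beyond web): 4.3 × 0.8, A = 3.44 in², y = 7.2 in, Ī = 0.1834667 in⁴.
Bottom flange (beyond web): 4.3 × 0.8, A = 3.44 in², y = 0.4 in, Ī = 0.1834667 in⁴.
By symmetry the centroid is at mid-height, ȳ = 3.8 in.
Transfer each piece to the horizontal axis through the centroid using Ī + A·d² with d = y − 3.8:
  web: d = 0 in → contributes +25.60693 in⁴
  top flange (beyond web): d = 3.4 in → contributes +39.94987 in⁴
  bottom flange (beyond web): d = -3.4 in → contributes +39.94987 in⁴
Total I = 105.5067 in⁴.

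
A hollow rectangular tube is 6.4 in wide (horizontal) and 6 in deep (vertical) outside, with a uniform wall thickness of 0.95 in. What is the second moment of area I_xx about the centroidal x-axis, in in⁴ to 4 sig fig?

I_xx ≈ 89.35 in⁴

Treat the section as a set of non-overlapping primitives; coordinates are from the bounding-box lower-left.
Outer rectangle: 6.4 × 6, A = 38.4 in², y = 3 in, Ī = 115.2 in⁴.
Inner void (subtracted): 4.5 × 4.1, A = 18.45 in², y = 3 in, Ī = 25.8454 in⁴.
By symmetry the centroid is at mid-height, ȳ = 3 in.
All pieces are centred on the centroidal x-axis, so I = ΣĪ (holes subtracted) = 89.3546 in⁴.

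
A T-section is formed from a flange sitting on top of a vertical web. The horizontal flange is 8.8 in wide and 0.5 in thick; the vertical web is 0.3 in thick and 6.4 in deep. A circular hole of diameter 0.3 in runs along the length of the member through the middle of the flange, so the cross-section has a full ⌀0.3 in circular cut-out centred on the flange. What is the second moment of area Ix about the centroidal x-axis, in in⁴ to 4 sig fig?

Ix ≈ 22.48 in⁴

Split into non-overlapping primitives; take the origin at the lower-left of the bounding box.
Flange: 8.8 × 0.5, A = 4.4 in², y = 6.65 in, Ī = 0.0916667 in⁴.
Web: 0.3 × 6.4, A = 1.92 in², y = 3.2 in, Ī = 6.5536 in⁴.
Hole (subtracted): ⌀0.3, A = 0.0706858 in², y = 6.65 in, Ī = 0.000397608 in⁴.
Centroid: ȳ = ΣA·y / ΣA = 5.59004 in.
Transfer each piece to the centroidal x-axis using Ī + A·d² with d = y − 5.59004:
  flange: d = 1.05996 in → contributes +5.0351 in⁴
  web: d = -2.39004 in → contributes +17.5212 in⁴
  hole: d = 1.05996 in → contributes −0.0798137 in⁴
Total I = 22.4765 in⁴.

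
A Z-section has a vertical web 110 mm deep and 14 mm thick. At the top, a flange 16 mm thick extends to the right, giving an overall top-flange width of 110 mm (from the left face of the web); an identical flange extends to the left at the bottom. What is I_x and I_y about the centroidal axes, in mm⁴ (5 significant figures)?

I_x ≈ 8.4044 × 10⁶ mm⁴, I_y ≈ 1.1677 × 10⁷ mm⁴

Treat the section as a set of non-overlapping primitives; coordinates are from the bounding-box lower-left.
Web: 14 × 110, A = 1 540 mm², y = 55 mm, Ī = 1 552 833 mm⁴.
Top flange (beyond web): 96 × 16, A = 1 536 mm², y = 102 mm, Ī = 32 768 mm⁴.
Bottom flange (beyond web): 96 × 16, A = 1 536 mm², y = 8 mm, Ī = 32 768 mm⁴.
Centroid: ȳ = ΣA·y / ΣA = 55 mm.
Transfer each piece to the centroidal x-axis using Ī + A·d² with d = y − 55:
  web: d = 0 mm → contributes +1 552 833 mm⁴
  top flange (beyond web): d = 47 mm → contributes +3 425 792 mm⁴
  bottom flange (beyond web): d = -47 mm → contributes +3 425 792 mm⁴
Total I = 8 404 417 mm⁴.
For the y-axis: x̄ = 103 mm.
Repeating about the centroidal y-axis gives I_y = 11 677 249 mm⁴.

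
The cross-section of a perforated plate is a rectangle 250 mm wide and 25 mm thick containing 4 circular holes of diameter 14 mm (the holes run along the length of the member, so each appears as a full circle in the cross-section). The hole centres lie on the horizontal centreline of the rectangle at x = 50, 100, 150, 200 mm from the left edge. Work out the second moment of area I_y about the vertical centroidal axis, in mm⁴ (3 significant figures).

I_y ≈ 3.06 × 10⁷ mm⁴

Decompose the section into non-overlapping parts with the origin at the bottom-left of its bounding rectangle.
Plate: 250 × 25, A = 6 250 mm², x = 125 mm, Ī = 32 552 083 mm⁴.
Hole 1 (subtracted): ⌀14, A = 153.94 mm², x = 50 mm, Ī = 1885.7 mm⁴.
Hole 2 (subtracted): ⌀14, A = 153.94 mm², x = 100 mm, Ī = 1885.7 mm⁴.
Hole 3 (subtracted): ⌀14, A = 153.94 mm², x = 150 mm, Ī = 1885.7 mm⁴.
Hole 4 (subtracted): ⌀14, A = 153.94 mm², x = 200 mm, Ī = 1885.7 mm⁴.
By symmetry the centroid is at mid-width, x̄ = 125 mm.
Transfer each piece to the vertical centroidal axis using Ī + A·d² with d = x − 125:
  plate: d = 0 mm → contributes +32 552 083 mm⁴
  hole 1: d = -75 mm → contributes −867 787 mm⁴
  hole 2: d = -25 mm → contributes −98 097 mm⁴
  hole 3: d = 25 mm → contributes −98 097 mm⁴
  hole 4: d = 75 mm → contributes −867 787 mm⁴
Total I = 30 620 315 mm⁴.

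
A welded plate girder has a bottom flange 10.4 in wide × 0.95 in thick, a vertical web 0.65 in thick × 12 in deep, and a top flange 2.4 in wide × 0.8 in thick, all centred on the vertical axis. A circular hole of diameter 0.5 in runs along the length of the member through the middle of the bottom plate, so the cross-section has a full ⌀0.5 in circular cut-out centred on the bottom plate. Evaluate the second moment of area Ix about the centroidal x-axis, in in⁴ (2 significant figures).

Break the section into simple shapes (no overlaps), measuring from the bottom-left corner of the bounding box.
Bottom plate: 10.4 × 0.95, A = 9.88 in², y = 0.475 in, Ī = 0.7431 in⁴.
Web plate: 0.65 × 12, A = 7.8 in², y = 6.95 in, Ī = 93.6 in⁴.
Top plate: 2.4 × 0.8, A = 1.92 in², y = 13.35 in, Ī = 0.1024 in⁴.
Hole (subtracted): ⌀0.5, A = 0.1963 in², y = 0.475 in, Ī = 0.003068 in⁴.
Centroid: ȳ = ΣA·y / ΣA = 4.352 in.
Transfer each piece to the centroidal x-axis using Ī + A·d² with d = y − 4.352:
  bottom plate: d = -3.877 in → contributes +149.2 in⁴
  web plate: d = 2.598 in → contributes +146.3 in⁴
  top plate: d = 8.998 in → contributes +155.6 in⁴
  hole: d = -3.877 in → contributes −2.954 in⁴
Total I = 448.1 in⁴.

Ix ≈ 450 in⁴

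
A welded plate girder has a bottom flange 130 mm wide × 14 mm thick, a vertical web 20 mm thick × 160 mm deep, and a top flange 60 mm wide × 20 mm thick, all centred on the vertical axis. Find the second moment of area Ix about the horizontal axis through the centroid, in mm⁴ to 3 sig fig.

Split into non-overlapping primitives; take the origin at the lower-left of the bounding box.
Bottom plate: 130 × 14, A = 1 820 mm², y = 7 mm, Ī = 29 727 mm⁴.
Web plate: 20 × 160, A = 3 200 mm², y = 94 mm, Ī = 6 826 667 mm⁴.
Top plate: 60 × 20, A = 1 200 mm², y = 184 mm, Ī = 40 000 mm⁴.
Centroid: ȳ = ΣA·y / ΣA = 85.907 mm.
Transfer each piece to the horizontal axis through the centroid using Ī + A·d² with d = y − 85.907:
  bottom plate: d = -78.907 mm → contributes +11 361 548 mm⁴
  web plate: d = 8.0932 mm → contributes +7 036 269 mm⁴
  top plate: d = 98.093 mm → contributes +11 586 742 mm⁴
Total I = 29 984 559 mm⁴.

Ix ≈ 3.00 × 10⁷ mm⁴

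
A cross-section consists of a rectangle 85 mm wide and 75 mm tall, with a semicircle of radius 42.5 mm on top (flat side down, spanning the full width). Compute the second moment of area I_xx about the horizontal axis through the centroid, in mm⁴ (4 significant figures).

I_xx ≈ 9.402 × 10⁶ mm⁴

Break the section into simple shapes (no overlaps), measuring from the bottom-left corner of the bounding box.
Rectangular body: 85 × 75, A = 6 375 mm², y = 37.5 mm, Ī = 2 988 281 mm⁴.
Semicircular cap: semicircle r = 42.5, A = 2837.25 mm², y = 93.0376 mm, Ī = 358 086 mm⁴.
Centroid: ȳ = ΣA·y / ΣA = 54.6048 mm.
Transfer each piece to the horizontal axis through the centroid using Ī + A·d² with d = y − 54.6048:
  rectangular body: d = -17.1048 mm → contributes +4 853 448 mm⁴
  semicircular cap: d = 38.4327 mm → contributes +4 548 918 mm⁴
Total I = 9 402 366 mm⁴.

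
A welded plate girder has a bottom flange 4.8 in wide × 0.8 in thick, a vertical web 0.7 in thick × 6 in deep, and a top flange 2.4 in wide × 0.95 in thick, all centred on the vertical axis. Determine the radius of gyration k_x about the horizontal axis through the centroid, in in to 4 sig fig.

Decompose the section into non-overlapping parts with the origin at the bottom-left of its bounding rectangle.
Bottom plate: 4.8 × 0.8, A = 3.84 in², y = 0.4 in, Ī = 0.2048 in⁴.
Web plate: 0.7 × 6, A = 4.2 in², y = 3.8 in, Ī = 12.6 in⁴.
Top plate: 2.4 × 0.95, A = 2.28 in², y = 7.275 in, Ī = 0.171475 in⁴.
Centroid: ȳ = ΣA·y / ΣA = 3.30262 in.
Transfer each piece to the horizontal axis through the centroid using Ī + A·d² with d = y − 3.30262:
  bottom plate: d = -2.90262 in → contributes +32.5575 in⁴
  web plate: d = 0.497384 in → contributes +13.639 in⁴
  top plate: d = 3.97238 in → contributes +36.1495 in⁴
Total I = 82.346 in⁴.
Radius of gyration: k = √(I/A) = √(82.346 / 10.32) = 2.82476 in.

k_x ≈ 2.825 in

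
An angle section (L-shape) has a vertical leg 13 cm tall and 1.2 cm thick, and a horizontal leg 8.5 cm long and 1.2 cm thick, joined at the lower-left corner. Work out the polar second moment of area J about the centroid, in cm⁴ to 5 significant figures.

J ≈ 558.13 cm⁴

Split into non-overlapping primitives; take the origin at the lower-left of the bounding box.
Vertical leg: 1.2 × 13, A = 15.6 cm², y = 6.5 cm, Ī = 219.7 cm⁴.
Horizontal leg (remainder): 7.3 × 1.2, A = 8.76 cm², y = 0.6 cm, Ī = 1.0512 cm⁴.
Centroid: ȳ = ΣA·y / ΣA = 4.378325 cm.
Transfer each piece to the centroidal x-axis using Ī + A·d² with d = y − 4.378325:
  vertical leg: d = 2.121675 cm → contributes +289.9235 cm⁴
  horizontal leg (remainder): d = -3.778325 cm → contributes +126.1067 cm⁴
Total I = 416.0302 cm⁴.
For the y-axis: x̄ = 2.128325 cm.
Repeating about the centroidal y-axis gives I_y = 142.1017 cm⁴.
Polar second moment: J = I_x + I_y = 558.1318 cm⁴.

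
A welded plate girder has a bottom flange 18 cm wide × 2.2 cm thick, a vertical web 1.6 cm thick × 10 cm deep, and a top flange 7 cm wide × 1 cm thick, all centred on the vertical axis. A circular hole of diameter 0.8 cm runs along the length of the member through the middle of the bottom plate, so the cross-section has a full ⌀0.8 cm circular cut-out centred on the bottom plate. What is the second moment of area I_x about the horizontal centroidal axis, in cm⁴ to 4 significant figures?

I_x ≈ 1172 cm⁴

Break the section into simple shapes (no overlaps), measuring from the bottom-left corner of the bounding box.
Bottom plate: 18 × 2.2, A = 39.6 cm², y = 1.1 cm, Ī = 15.972 cm⁴.
Web plate: 1.6 × 10, A = 16 cm², y = 7.2 cm, Ī = 133.333 cm⁴.
Top plate: 7 × 1, A = 7 cm², y = 12.7 cm, Ī = 0.583333 cm⁴.
Hole (subtracted): ⌀0.8, A = 0.502655 cm², y = 1.1 cm, Ī = 0.0201062 cm⁴.
Centroid: ȳ = ΣA·y / ΣA = 3.97935 cm.
Transfer each piece to the horizontal centroidal axis using Ī + A·d² with d = y − 3.97935:
  bottom plate: d = -2.87935 cm → contributes +344.282 cm⁴
  web plate: d = 3.22065 cm → contributes +299.295 cm⁴
  top plate: d = 8.72065 cm → contributes +532.931 cm⁴
  hole: d = -2.87935 cm → contributes −4.18745 cm⁴
Total I = 1172.32 cm⁴.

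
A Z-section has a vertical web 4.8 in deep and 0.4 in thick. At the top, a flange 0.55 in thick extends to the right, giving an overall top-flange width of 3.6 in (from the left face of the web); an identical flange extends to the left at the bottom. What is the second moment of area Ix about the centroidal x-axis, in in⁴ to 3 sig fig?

Treat the section as a set of non-overlapping primitives; coordinates are from the bounding-box lower-left.
Web: 0.4 × 4.8, A = 1.92 in², y = 2.4 in, Ī = 3.6864 in⁴.
Top flange (beyond web): 3.2 × 0.55, A = 1.76 in², y = 4.525 in, Ī = 0.044367 in⁴.
Bottom flange (beyond web): 3.2 × 0.55, A = 1.76 in², y = 0.275 in, Ī = 0.044367 in⁴.
Centroid: ȳ = ΣA·y / ΣA = 2.4 in.
Transfer each piece to the centroidal x-axis using Ī + A·d² with d = y − 2.4:
  web: d = 0 in → contributes +3.6864 in⁴
  top flange (beyond web): d = 2.125 in → contributes +7.9919 in⁴
  bottom flange (beyond web): d = -2.125 in → contributes +7.9919 in⁴
Total I = 19.67 in⁴.

Ix ≈ 19.7 in⁴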